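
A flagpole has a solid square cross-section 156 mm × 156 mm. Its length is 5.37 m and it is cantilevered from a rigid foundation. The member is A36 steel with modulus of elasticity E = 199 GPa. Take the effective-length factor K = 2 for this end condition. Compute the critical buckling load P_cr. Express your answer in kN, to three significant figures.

P_cr ≈ 840 kN

I = a⁴/12 = 156⁴/12 = 4.935×10^7 mm⁴
I = 4.935×10^7 mm⁴ = 4.935×10^-5 m⁴
Effective length L_e = K·L = 2 × 5.37 = 10.74 m
P_cr = π²EI / L_e² = π² × 199×10⁹ × 4.935×10^-5 / 10.74² = 8.404×10^5 N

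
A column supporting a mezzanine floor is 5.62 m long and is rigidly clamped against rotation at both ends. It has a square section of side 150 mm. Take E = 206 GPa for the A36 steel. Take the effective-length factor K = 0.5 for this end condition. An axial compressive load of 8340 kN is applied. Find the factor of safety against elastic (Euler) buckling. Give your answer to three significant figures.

n ≈ 1.30

I = a⁴/12 = 150⁴/12 = 4.219×10^7 mm⁴
I = 4.219×10^7 mm⁴ = 4.219×10^-5 m⁴
Effective length L_e = K·L = 0.5 × 5.62 = 2.810 m
P_cr = π²EI / L_e² = π² × 206×10⁹ × 4.219×10^-5 / 2.810² = 1.086×10^7 N
Factor of safety n = P_cr / P = 10863 / 8340 = 1.30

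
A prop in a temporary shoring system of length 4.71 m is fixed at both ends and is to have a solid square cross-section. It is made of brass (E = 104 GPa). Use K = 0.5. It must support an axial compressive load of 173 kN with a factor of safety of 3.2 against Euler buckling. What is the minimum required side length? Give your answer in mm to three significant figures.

a ≈ 77.4 mm

Required P_cr = n·P = 3.2 × 173 = 553.6 kN
L_e = K·L = 0.5 × 4.71 = 2.355 m
Required I = P_cr·L_e²/(π²E) = 5.536×10^5 × 2.355² / (π² × 1.04×10^11) = 2.991×10^-6 m⁴
I_req = 2.991×10^6 mm⁴
Solid square: I = a⁴/12  ⇒  a = (12I)^(1/4) = (12×2.991×10^6)^(1/4) = 77.4 mm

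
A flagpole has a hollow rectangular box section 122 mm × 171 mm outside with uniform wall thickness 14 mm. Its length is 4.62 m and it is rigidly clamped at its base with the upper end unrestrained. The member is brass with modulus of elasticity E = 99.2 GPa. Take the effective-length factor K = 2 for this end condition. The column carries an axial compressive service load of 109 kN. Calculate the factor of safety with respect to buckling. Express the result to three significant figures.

n ≈ 1.68

Inner dimensions: h_i = 171 − 2×14 = 143.0 mm, b_i = 122 − 2×14 = 94.00 mm
Weak-axis I_min = (h_o·b_o³ − h_i·b_i³)/12 with b_o = 122, b_i = 94.00 mm (shorter outer/inner sides).
I_min = (171×122³ − 143.0×94.00³)/12 = 1.598×10^7 mm⁴
I = 1.598×10^7 mm⁴ = 1.598×10^-5 m⁴
Effective length L_e = K·L = 2 × 4.62 = 9.240 m
P_cr = π²EI / L_e² = π² × 99.2×10⁹ × 1.598×10^-5 / 9.240² = 1.832×10^5 N
Factor of safety n = P_cr / P = 183.23 / 109 = 1.68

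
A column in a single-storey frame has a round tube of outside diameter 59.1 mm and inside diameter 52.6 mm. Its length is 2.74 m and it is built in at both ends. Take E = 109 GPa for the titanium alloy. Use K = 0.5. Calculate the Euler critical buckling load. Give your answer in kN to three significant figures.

d_o = 59.1 mm, d_i = 52.6 mm
I = π(d_o⁴ − d_i⁴)/64 = π(59.1⁴ − 52.60⁴)/64 = 2.231×10^5 mm⁴
I = 2.231×10^5 mm⁴ = 2.231×10^-7 m⁴
Effective length L_e = K·L = 0.5 × 2.74 = 1.370 m
P_cr = π²EI / L_e² = π² × 109×10⁹ × 2.231×10^-7 / 1.370² = 1.279×10^5 N

P_cr ≈ 128 kN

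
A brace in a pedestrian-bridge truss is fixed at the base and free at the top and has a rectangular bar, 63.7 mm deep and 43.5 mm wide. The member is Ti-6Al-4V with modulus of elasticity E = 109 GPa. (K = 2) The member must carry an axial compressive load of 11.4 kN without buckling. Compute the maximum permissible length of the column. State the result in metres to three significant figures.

L_max ≈ 3.21 m

Buckling occurs about the weak axis: I_min = h·b³/12 with b = 43.5 mm (the shorter side).
I_min = 63.7×43.5³/12 = 4.369×10^5 mm⁴
I = 4.369×10^-7 m⁴
At the buckling limit P_cr = P = 1.140×10^4 N
From P_cr = π²EI/(K·L)²:  L = (1/K)·√(π²EI/P_cr) = (1/2)·√(π²×1.09×10^11×4.369×10^-7/1.140×10^4)
L = 3.21 m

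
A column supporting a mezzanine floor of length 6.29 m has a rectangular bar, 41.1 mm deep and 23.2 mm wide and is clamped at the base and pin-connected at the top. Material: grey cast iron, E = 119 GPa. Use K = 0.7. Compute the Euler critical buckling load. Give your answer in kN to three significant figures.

Buckling occurs about the weak axis: I_min = h·b³/12 with b = 23.2 mm (the shorter side).
I_min = 41.1×23.2³/12 = 4.277×10^4 mm⁴
I = 4.277×10^4 mm⁴ = 4.277×10^-8 m⁴
Effective length L_e = K·L = 0.7 × 6.29 = 4.403 m
P_cr = π²EI / L_e² = π² × 119×10⁹ × 4.277×10^-8 / 4.403² = 2.591×10^3 N

P_cr ≈ 2.59 kN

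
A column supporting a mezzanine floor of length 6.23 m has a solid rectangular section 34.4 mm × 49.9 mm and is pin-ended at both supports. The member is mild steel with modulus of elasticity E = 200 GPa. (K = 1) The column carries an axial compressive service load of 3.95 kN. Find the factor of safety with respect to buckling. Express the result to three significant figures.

n ≈ 2.18

Buckling occurs about the weak axis: I_min = h·b³/12 with b = 34.4 mm (the shorter side).
I_min = 49.9×34.4³/12 = 1.693×10^5 mm⁴
I = 1.693×10^5 mm⁴ = 1.693×10^-7 m⁴
Effective length L_e = K·L = 1 × 6.23 = 6.230 m
P_cr = π²EI / L_e² = π² × 200×10⁹ × 1.693×10^-7 / 6.230² = 8.609×10^3 N
Factor of safety n = P_cr / P = 8.6089 / 3.95 = 2.18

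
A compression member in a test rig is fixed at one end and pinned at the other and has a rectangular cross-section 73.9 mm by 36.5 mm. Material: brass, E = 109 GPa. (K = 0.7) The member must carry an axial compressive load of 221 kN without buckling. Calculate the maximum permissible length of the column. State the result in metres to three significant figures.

Buckling occurs about the weak axis: I_min = h·b³/12 with b = 36.5 mm (the shorter side).
I_min = 73.9×36.5³/12 = 2.995×10^5 mm⁴
I = 2.995×10^-7 m⁴
At the buckling limit P_cr = P = 2.210×10^5 N
From P_cr = π²EI/(K·L)²:  L = (1/K)·√(π²EI/P_cr) = (1/0.7)·√(π²×1.09×10^11×2.995×10^-7/2.210×10^5)
L = 1.72 m

L_max ≈ 1.72 m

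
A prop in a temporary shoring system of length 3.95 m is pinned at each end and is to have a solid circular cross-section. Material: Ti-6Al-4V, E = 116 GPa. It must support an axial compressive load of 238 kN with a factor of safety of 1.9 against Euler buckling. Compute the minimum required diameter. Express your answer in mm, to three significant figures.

d ≈ 106 mm

Required P_cr = n·P = 1.9 × 238 = 452.2 kN
L_e = K·L = 1 × 3.95 = 3.950 m
Required I = P_cr·L_e²/(π²E) = 4.522×10^5 × 3.950² / (π² × 1.16×10^11) = 6.163×10^-6 m⁴
I_req = 6.163×10^6 mm⁴
Solid circle: I = πd⁴/64  ⇒  d = (64I/π)^(1/4) = (64×6.163×10^6/π)^(1/4) = 106 mm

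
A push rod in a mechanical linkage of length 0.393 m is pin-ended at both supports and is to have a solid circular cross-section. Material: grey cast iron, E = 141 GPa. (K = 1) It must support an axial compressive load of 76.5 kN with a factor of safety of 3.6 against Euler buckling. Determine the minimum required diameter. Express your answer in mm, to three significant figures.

d ≈ 28.1 mm

Required P_cr = n·P = 3.6 × 76.5 = 275.4 kN
L_e = K·L = 1 × 0.393 = 0.3930 m
Required I = P_cr·L_e²/(π²E) = 2.754×10^5 × 0.3930² / (π² × 1.41×10^11) = 3.057×10^-8 m⁴
I_req = 3.057×10^4 mm⁴
Solid circle: I = πd⁴/64  ⇒  d = (64I/π)^(1/4) = (64×3.057×10^4/π)^(1/4) = 28.1 mm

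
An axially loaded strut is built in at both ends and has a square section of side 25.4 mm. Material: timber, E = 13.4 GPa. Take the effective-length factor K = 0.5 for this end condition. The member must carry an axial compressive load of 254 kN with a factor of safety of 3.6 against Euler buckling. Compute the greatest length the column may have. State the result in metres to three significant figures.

L_max ≈ 0.142 m

I = a⁴/12 = 25.4⁴/12 = 3.469×10^4 mm⁴
I = 3.469×10^-8 m⁴
Required critical load P_cr = n·P = 3.6 × 254 = 914.4 kN = 9.144×10^5 N
From P_cr = π²EI/(K·L)²:  L = (1/K)·√(π²EI/P_cr) = (1/0.5)·√(π²×1.34×10^10×3.469×10^-8/9.144×10^5)
L = 0.142 m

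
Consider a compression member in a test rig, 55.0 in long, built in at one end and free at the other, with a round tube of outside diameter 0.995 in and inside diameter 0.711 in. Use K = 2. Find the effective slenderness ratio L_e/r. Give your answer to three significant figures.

d_o = 0.995 in, d_i = 0.711 in
I = π(d_o⁴ − d_i⁴)/64 = π(0.995⁴ − 0.7110⁴)/64 = 3.557×10^-2 in⁴
A = 0.3805 in²;  r_min = √(I/A) = √(3.557×10^-2/0.3805) = 0.3057 in
L_e = K·L = 2 × 55.0 = 110.0 in
λ = L_e / r_min = 110.00 / 0.3057 = 360

λ ≈ 360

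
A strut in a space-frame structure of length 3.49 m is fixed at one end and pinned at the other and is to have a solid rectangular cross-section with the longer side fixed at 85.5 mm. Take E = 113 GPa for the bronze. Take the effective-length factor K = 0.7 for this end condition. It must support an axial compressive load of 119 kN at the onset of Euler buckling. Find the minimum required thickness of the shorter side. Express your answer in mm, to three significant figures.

b ≈ 44.7 mm

L_e = K·L = 0.7 × 3.49 = 2.443 m
Required I = P_cr·L_e²/(π²E) = 1.190×10^5 × 2.443² / (π² × 1.13×10^11) = 6.368×10^-7 m⁴
I_req = 6.368×10^5 mm⁴
Rectangle, weak axis: I_min = h·b³/12 with h = 85.5 mm fixed  ⇒  b = (12I/h)^(1/3) = 44.7 mm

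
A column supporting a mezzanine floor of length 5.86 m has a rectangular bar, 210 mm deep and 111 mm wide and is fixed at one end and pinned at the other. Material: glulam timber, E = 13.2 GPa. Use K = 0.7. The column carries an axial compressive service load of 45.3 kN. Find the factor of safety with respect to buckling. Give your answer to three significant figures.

n ≈ 4.09

Buckling occurs about the weak axis: I_min = h·b³/12 with b = 111 mm (the shorter side).
I_min = 210×111³/12 = 2.393×10^7 mm⁴
I = 2.393×10^7 mm⁴ = 2.393×10^-5 m⁴
Effective length L_e = K·L = 0.7 × 5.86 = 4.102 m
P_cr = π²EI / L_e² = π² × 13.2×10⁹ × 2.393×10^-5 / 4.102² = 1.853×10^5 N
Factor of safety n = P_cr / P = 185.31 / 45.3 = 4.09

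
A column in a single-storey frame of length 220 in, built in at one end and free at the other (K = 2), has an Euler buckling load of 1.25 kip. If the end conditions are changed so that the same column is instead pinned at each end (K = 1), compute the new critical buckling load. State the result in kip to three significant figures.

P_cr ≈ 5.00 kip

P_cr ∝ 1/K², so P_cr,new = P_cr,old × (K_old/K_new)² = 1.25 × (2/1)²
= 1.25 × 4.000 = 5.00 kip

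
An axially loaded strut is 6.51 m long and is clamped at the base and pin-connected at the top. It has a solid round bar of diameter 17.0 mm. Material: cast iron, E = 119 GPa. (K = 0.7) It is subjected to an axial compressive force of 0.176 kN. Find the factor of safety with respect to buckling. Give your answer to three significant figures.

n ≈ 1.32

I = πd⁴/64 = π×17.0⁴/64 = 4.100×10^3 mm⁴
I = 4.100×10^3 mm⁴ = 4.100×10^-9 m⁴
Effective length L_e = K·L = 0.7 × 6.51 = 4.557 m
P_cr = π²EI / L_e² = π² × 119×10⁹ × 4.100×10^-9 / 4.557² = 231.9 N
Factor of safety n = P_cr / P = 0.23188 / 0.176 = 1.32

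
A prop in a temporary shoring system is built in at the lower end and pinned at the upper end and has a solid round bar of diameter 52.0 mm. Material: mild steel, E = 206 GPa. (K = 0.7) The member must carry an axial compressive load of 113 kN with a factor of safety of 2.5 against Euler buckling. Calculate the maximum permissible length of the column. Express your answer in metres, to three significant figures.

L_max ≈ 2.30 m

I = πd⁴/64 = π×52.0⁴/64 = 3.589×10^5 mm⁴
I = 3.589×10^-7 m⁴
Required critical load P_cr = n·P = 2.5 × 113 = 282.5 kN = 2.825×10^5 N
From P_cr = π²EI/(K·L)²:  L = (1/K)·√(π²EI/P_cr) = (1/0.7)·√(π²×2.06×10^11×3.589×10^-7/2.825×10^5)
L = 2.30 m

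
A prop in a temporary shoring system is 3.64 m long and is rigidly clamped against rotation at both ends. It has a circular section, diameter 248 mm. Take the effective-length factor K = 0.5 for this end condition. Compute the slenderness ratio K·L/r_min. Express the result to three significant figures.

I = πd⁴/64 = π×248⁴/64 = 1.857×10^8 mm⁴
A = 4.831×10^4 mm²;  r_min = √(I/A) = √(1.857×10^8/4.831×10^4) = 62.00 mm
L_e = K·L = 0.5 × 3.64 m = 1.820 m = 1820.0 mm
λ = L_e / r_min = 1820.0 / 62.00 = 29.4

λ ≈ 29.4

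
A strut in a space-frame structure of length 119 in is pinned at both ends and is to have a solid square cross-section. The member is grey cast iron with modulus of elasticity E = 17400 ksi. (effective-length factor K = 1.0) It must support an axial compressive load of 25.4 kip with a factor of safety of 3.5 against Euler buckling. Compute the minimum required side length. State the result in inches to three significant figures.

a ≈ 3.06 in

Required P_cr = n·P = 3.5 × 25.4 = 88.90 kip
L_e = K·L = 1 × 119 = 119.0 in
Required I = P_cr·L_e²/(π²E) = 8.890×10^4 × 119.0² / (π² × 1.74×10^7) = 7.331 in⁴
Solid square: I = a⁴/12  ⇒  a = (12I)^(1/4) = (12×7.331)^(1/4) = 3.06 in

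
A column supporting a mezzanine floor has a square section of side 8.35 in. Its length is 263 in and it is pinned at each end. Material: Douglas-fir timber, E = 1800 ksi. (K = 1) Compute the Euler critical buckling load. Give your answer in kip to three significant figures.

I = a⁴/12 = 8.35⁴/12 = 405.1 in⁴
Effective length L_e = K·L = 1 × 263 = 263.0 in
P_cr = π²EI / L_e² = π² × 1800×10³ × 405.1 / 263.0² = 1.040×10^5 lb

P_cr ≈ 104 kip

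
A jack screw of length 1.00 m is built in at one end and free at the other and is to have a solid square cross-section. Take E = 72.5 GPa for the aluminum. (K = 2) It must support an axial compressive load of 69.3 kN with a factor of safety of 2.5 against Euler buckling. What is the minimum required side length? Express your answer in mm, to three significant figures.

a ≈ 58.4 mm

Required P_cr = n·P = 2.5 × 69.3 = 173.2 kN
L_e = K·L = 2 × 1.00 = 2.000 m
Required I = P_cr·L_e²/(π²E) = 1.732×10^5 × 2.000² / (π² × 7.25×10^10) = 9.685×10^-7 m⁴
I_req = 9.685×10^5 mm⁴
Solid square: I = a⁴/12  ⇒  a = (12I)^(1/4) = (12×9.685×10^5)^(1/4) = 58.4 mm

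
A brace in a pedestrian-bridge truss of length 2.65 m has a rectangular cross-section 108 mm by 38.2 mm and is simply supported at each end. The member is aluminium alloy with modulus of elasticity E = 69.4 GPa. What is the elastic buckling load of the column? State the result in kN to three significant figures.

P_cr ≈ 48.9 kN

Buckling occurs about the weak axis: I_min = h·b³/12 with b = 38.2 mm (the shorter side).
I_min = 108×38.2³/12 = 5.017×10^5 mm⁴
I = 5.017×10^5 mm⁴ = 5.017×10^-7 m⁴
Effective length L_e = K·L = 1 × 2.65 = 2.650 m
P_cr = π²EI / L_e² = π² × 69.4×10⁹ × 5.017×10^-7 / 2.650² = 4.893×10^4 N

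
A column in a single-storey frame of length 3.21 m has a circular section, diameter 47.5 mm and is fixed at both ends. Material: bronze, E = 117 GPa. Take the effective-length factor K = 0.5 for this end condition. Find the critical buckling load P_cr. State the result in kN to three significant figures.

P_cr ≈ 112 kN

I = πd⁴/64 = π×47.5⁴/64 = 2.499×10^5 mm⁴
I = 2.499×10^5 mm⁴ = 2.499×10^-7 m⁴
Effective length L_e = K·L = 0.5 × 3.21 = 1.605 m
P_cr = π²EI / L_e² = π² × 117×10⁹ × 2.499×10^-7 / 1.605² = 1.120×10^5 N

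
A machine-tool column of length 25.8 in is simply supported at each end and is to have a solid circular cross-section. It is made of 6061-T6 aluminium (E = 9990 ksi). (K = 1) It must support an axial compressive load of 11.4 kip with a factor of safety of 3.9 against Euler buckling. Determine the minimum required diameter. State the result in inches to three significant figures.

d ≈ 1.57 in

Required P_cr = n·P = 3.9 × 11.4 = 44.46 kip
L_e = K·L = 1 × 25.8 = 25.80 in
Required I = P_cr·L_e²/(π²E) = 4.446×10^4 × 25.80² / (π² × 9.99×10^6) = 0.3002 in⁴
Solid circle: I = πd⁴/64  ⇒  d = (64I/π)^(1/4) = (64×0.3002/π)^(1/4) = 1.57 in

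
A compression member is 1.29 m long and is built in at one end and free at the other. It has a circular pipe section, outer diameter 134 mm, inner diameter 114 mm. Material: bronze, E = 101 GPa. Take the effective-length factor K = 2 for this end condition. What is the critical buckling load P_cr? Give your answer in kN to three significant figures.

P_cr ≈ 1130 kN

d_o = 134 mm, d_i = 114 mm
I = π(d_o⁴ − d_i⁴)/64 = π(134⁴ − 114.0⁴)/64 = 7.536×10^6 mm⁴
I = 7.536×10^6 mm⁴ = 7.536×10^-6 m⁴
Effective length L_e = K·L = 2 × 1.29 = 2.580 m
P_cr = π²EI / L_e² = π² × 101×10⁹ × 7.536×10^-6 / 2.580² = 1.129×10^6 N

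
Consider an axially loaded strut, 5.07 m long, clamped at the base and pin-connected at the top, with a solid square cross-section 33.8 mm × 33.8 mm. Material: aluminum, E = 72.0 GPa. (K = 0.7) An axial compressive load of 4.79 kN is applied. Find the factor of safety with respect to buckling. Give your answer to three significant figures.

n ≈ 1.28

I = a⁴/12 = 33.8⁴/12 = 1.088×10^5 mm⁴
I = 1.088×10^5 mm⁴ = 1.088×10^-7 m⁴
Effective length L_e = K·L = 0.7 × 5.07 = 3.549 m
P_cr = π²EI / L_e² = π² × 72.0×10⁹ × 1.088×10^-7 / 3.549² = 6.136×10^3 N
Factor of safety n = P_cr / P = 6.1363 / 4.79 = 1.28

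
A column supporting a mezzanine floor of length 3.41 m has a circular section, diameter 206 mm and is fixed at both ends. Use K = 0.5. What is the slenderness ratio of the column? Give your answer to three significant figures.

For a solid circle r = d/4 = 206/4 = 51.50 mm
L_e = K·L = 0.5 × 3.41 m = 1.705 m = 1705.0 mm
λ = L_e / r_min = 1705.0 / 51.50 = 33.1

λ ≈ 33.1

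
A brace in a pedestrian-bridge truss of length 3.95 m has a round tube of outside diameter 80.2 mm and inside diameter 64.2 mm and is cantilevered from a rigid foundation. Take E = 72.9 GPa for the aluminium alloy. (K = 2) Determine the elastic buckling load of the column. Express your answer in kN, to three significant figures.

P_cr ≈ 13.8 kN

d_o = 80.2 mm, d_i = 64.2 mm
I = π(d_o⁴ − d_i⁴)/64 = π(80.2⁴ − 64.20⁴)/64 = 1.197×10^6 mm⁴
I = 1.197×10^6 mm⁴ = 1.197×10^-6 m⁴
Effective length L_e = K·L = 2 × 3.95 = 7.900 m
P_cr = π²EI / L_e² = π² × 72.9×10⁹ × 1.197×10^-6 / 7.900² = 1.380×10^4 N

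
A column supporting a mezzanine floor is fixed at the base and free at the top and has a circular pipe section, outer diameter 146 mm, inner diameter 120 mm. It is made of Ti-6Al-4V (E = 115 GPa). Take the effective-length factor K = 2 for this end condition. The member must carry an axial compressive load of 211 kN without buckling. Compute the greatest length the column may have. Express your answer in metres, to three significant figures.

L_max ≈ 4.04 m

d_o = 146 mm, d_i = 120 mm
I = π(d_o⁴ − d_i⁴)/64 = π(146⁴ − 120.0⁴)/64 = 1.213×10^7 mm⁴
I = 1.213×10^-5 m⁴
At the buckling limit P_cr = P = 2.110×10^5 N
From P_cr = π²EI/(K·L)²:  L = (1/K)·√(π²EI/P_cr) = (1/2)·√(π²×1.15×10^11×1.213×10^-5/2.110×10^5)
L = 4.04 m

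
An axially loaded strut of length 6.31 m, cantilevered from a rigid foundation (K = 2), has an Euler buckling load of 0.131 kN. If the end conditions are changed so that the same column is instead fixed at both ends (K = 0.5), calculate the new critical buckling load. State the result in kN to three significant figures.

P_cr ∝ 1/K², so P_cr,new = P_cr,old × (K_old/K_new)² = 0.131 × (2/0.5)²
= 0.131 × 16.00 = 2.10 kN

P_cr ≈ 2.10 kN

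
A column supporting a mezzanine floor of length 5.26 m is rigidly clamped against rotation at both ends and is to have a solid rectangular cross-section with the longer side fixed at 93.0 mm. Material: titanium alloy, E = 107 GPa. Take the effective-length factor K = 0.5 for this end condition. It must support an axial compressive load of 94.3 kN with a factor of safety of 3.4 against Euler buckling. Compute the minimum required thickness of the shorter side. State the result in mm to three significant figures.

b ≈ 64.7 mm

Required P_cr = n·P = 3.4 × 94.3 = 320.6 kN
L_e = K·L = 0.5 × 5.26 = 2.630 m
Required I = P_cr·L_e²/(π²E) = 3.206×10^5 × 2.630² / (π² × 1.07×10^11) = 2.100×10^-6 m⁴
I_req = 2.100×10^6 mm⁴
Rectangle, weak axis: I_min = h·b³/12 with h = 93.0 mm fixed  ⇒  b = (12I/h)^(1/3) = 64.7 mm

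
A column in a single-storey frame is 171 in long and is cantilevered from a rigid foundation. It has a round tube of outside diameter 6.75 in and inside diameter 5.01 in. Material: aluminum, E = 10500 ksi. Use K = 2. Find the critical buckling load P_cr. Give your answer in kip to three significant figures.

d_o = 6.75 in, d_i = 5.01 in
I = π(d_o⁴ − d_i⁴)/64 = π(6.75⁴ − 5.010⁴)/64 = 70.98 in⁴
Effective length L_e = K·L = 2 × 171 = 342.0 in
P_cr = π²EI / L_e² = π² × 10500×10³ × 70.98 / 342.0² = 6.289×10^4 lb

P_cr ≈ 62.9 kip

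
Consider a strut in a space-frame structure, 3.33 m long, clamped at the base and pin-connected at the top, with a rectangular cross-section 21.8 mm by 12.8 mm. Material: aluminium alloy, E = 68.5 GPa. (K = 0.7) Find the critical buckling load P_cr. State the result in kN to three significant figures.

Buckling occurs about the weak axis: I_min = h·b³/12 with b = 12.8 mm (the shorter side).
I_min = 21.8×12.8³/12 = 3.810×10^3 mm⁴
I = 3.810×10^3 mm⁴ = 3.810×10^-9 m⁴
Effective length L_e = K·L = 0.7 × 3.33 = 2.331 m
P_cr = π²EI / L_e² = π² × 68.5×10⁹ × 3.810×10^-9 / 2.331² = 474.0 N

P_cr ≈ 0.474 kN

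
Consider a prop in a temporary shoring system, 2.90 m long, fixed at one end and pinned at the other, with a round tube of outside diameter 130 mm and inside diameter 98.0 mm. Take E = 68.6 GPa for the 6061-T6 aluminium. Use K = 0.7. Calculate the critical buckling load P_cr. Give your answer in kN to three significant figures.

d_o = 130 mm, d_i = 98.0 mm
I = π(d_o⁴ − d_i⁴)/64 = π(130⁴ − 98.00⁴)/64 = 9.492×10^6 mm⁴
I = 9.492×10^6 mm⁴ = 9.492×10^-6 m⁴
Effective length L_e = K·L = 0.7 × 2.90 = 2.030 m
P_cr = π²EI / L_e² = π² × 68.6×10⁹ × 9.492×10^-6 / 2.030² = 1.560×10^6 N

P_cr ≈ 1560 kN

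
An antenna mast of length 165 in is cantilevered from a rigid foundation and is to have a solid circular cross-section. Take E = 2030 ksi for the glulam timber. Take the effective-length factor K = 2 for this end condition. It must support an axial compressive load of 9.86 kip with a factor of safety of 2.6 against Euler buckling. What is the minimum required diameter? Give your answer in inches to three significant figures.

d ≈ 7.30 in

Required P_cr = n·P = 2.6 × 9.86 = 25.64 kip
L_e = K·L = 2 × 165 = 330.0 in
Required I = P_cr·L_e²/(π²E) = 2.564×10^4 × 330.0² / (π² × 2.03×10^6) = 139.3 in⁴
Solid circle: I = πd⁴/64  ⇒  d = (64I/π)^(1/4) = (64×139.3/π)^(1/4) = 7.30 in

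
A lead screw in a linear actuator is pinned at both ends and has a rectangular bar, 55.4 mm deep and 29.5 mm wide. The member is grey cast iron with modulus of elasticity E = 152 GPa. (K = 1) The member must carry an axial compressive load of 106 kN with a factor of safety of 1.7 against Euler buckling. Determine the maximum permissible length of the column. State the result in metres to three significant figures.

L_max ≈ 0.993 m

Buckling occurs about the weak axis: I_min = h·b³/12 with b = 29.5 mm (the shorter side).
I_min = 55.4×29.5³/12 = 1.185×10^5 mm⁴
I = 1.185×10^-7 m⁴
Required critical load P_cr = n·P = 1.7 × 106 = 180.2 kN = 1.802×10^5 N
From P_cr = π²EI/(K·L)²:  L = (1/K)·√(π²EI/P_cr) = (1/1)·√(π²×1.52×10^11×1.185×10^-7/1.802×10^5)
L = 0.993 m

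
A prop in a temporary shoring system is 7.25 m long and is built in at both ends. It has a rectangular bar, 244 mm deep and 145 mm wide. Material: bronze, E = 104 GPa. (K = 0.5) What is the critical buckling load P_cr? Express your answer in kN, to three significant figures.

Buckling occurs about the weak axis: I_min = h·b³/12 with b = 145 mm (the shorter side).
I_min = 244×145³/12 = 6.199×10^7 mm⁴
I = 6.199×10^7 mm⁴ = 6.199×10^-5 m⁴
Effective length L_e = K·L = 0.5 × 7.25 = 3.625 m
P_cr = π²EI / L_e² = π² × 104×10⁹ × 6.199×10^-5 / 3.625² = 4.842×10^6 N

P_cr ≈ 4840 kN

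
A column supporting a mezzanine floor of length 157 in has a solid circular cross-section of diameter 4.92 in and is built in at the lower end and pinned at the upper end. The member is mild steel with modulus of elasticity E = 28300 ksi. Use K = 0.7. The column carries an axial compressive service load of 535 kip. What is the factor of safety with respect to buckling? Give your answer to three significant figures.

n ≈ 1.24

I = πd⁴/64 = π×4.92⁴/64 = 28.76 in⁴
Effective length L_e = K·L = 0.7 × 157 = 109.9 in
P_cr = π²EI / L_e² = π² × 28300×10³ × 28.76 / 109.9² = 6.652×10^5 lb
Factor of safety n = P_cr / P = 665.15 / 535 = 1.24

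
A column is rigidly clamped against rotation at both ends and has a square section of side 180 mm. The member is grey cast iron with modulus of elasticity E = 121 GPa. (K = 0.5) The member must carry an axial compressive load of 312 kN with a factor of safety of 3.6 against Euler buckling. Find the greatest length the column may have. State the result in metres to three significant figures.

I = a⁴/12 = 180⁴/12 = 8.748×10^7 mm⁴
I = 8.748×10^-5 m⁴
Required critical load P_cr = n·P = 3.6 × 312 = 1123 kN = 1.123×10^6 N
From P_cr = π²EI/(K·L)²:  L = (1/K)·√(π²EI/P_cr) = (1/0.5)·√(π²×1.21×10^11×8.748×10^-5/1.123×10^6)
L = 19.3 m

L_max ≈ 19.3 m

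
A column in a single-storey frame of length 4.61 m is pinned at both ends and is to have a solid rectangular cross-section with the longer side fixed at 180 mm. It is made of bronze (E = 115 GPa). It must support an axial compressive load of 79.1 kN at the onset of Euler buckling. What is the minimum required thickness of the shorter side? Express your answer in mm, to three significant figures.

L_e = K·L = 1 × 4.61 = 4.610 m
Required I = P_cr·L_e²/(π²E) = 7.910×10^4 × 4.610² / (π² × 1.15×10^11) = 1.481×10^-6 m⁴
I_req = 1.481×10^6 mm⁴
Rectangle, weak axis: I_min = h·b³/12 with h = 180 mm fixed  ⇒  b = (12I/h)^(1/3) = 46.2 mm

b ≈ 46.2 mm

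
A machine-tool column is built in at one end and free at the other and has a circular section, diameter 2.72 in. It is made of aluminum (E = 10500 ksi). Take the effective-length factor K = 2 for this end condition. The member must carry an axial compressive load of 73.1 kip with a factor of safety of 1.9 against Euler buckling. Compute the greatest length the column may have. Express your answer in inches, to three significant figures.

L_max ≈ 22.4 in

I = πd⁴/64 = π×2.72⁴/64 = 2.687 in⁴
Required critical load P_cr = n·P = 1.9 × 73.1 = 138.9 kip = 1.389×10^5 lb
From P_cr = π²EI/(K·L)²:  L = (1/K)·√(π²EI/P_cr) = (1/2)·√(π²×1.05×10^7×2.687/1.389×10^5)
L = 22.4 in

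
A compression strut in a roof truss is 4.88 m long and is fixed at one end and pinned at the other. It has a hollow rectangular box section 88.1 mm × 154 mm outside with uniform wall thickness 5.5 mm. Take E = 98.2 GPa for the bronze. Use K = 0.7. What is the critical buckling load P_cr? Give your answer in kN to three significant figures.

P_cr ≈ 275 kN

Inner dimensions: h_i = 154 − 2×5.5 = 143.0 mm, b_i = 88.1 − 2×5.5 = 77.10 mm
Weak-axis I_min = (h_o·b_o³ − h_i·b_i³)/12 with b_o = 88.1, b_i = 77.10 mm (shorter outer/inner sides).
I_min = (154×88.1³ − 143.0×77.10³)/12 = 3.314×10^6 mm⁴
I = 3.314×10^6 mm⁴ = 3.314×10^-6 m⁴
Effective length L_e = K·L = 0.7 × 4.88 = 3.416 m
P_cr = π²EI / L_e² = π² × 98.2×10⁹ × 3.314×10^-6 / 3.416² = 2.752×10^5 N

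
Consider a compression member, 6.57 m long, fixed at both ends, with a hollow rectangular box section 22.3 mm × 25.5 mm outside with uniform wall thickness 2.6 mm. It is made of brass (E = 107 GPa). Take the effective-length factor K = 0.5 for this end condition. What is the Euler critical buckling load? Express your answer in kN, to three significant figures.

P_cr ≈ 1.48 kN

Inner dimensions: h_i = 25.5 − 2×2.6 = 20.30 mm, b_i = 22.3 − 2×2.6 = 17.10 mm
Weak-axis I_min = (h_o·b_o³ − h_i·b_i³)/12 with b_o = 22.3, b_i = 17.10 mm (shorter outer/inner sides).
I_min = (25.5×22.3³ − 20.30×17.10³)/12 = 1.511×10^4 mm⁴
I = 1.511×10^4 mm⁴ = 1.511×10^-8 m⁴
Effective length L_e = K·L = 0.5 × 6.57 = 3.285 m
P_cr = π²EI / L_e² = π² × 107×10⁹ × 1.511×10^-8 / 3.285² = 1.478×10^3 N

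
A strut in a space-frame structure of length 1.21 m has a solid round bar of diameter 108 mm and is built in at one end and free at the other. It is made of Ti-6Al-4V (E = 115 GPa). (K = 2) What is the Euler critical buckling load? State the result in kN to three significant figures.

I = πd⁴/64 = π×108⁴/64 = 6.678×10^6 mm⁴
I = 6.678×10^6 mm⁴ = 6.678×10^-6 m⁴
Effective length L_e = K·L = 2 × 1.21 = 2.420 m
P_cr = π²EI / L_e² = π² × 115×10⁹ × 6.678×10^-6 / 2.420² = 1.294×10^6 N

P_cr ≈ 1290 kN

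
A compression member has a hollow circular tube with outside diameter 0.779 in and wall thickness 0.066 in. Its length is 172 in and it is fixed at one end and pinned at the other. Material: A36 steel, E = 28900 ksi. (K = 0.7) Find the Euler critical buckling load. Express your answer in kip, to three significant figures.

P_cr ≈ 0.186 kip

Inner diameter d_i = 0.779 − 2×0.066 = 0.6470 in
I = π(d_o⁴ − d_i⁴)/64 = π(0.779⁴ − 0.6470⁴)/64 = 9.475×10^-3 in⁴
Effective length L_e = K·L = 0.7 × 172 = 120.4 in
P_cr = π²EI / L_e² = π² × 28900×10³ × 9.475×10^-3 / 120.4² = 186.4 lb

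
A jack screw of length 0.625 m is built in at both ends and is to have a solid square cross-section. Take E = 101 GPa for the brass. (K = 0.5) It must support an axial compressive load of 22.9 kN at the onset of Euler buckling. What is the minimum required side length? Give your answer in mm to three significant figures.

L_e = K·L = 0.5 × 0.625 = 0.3125 m
Required I = P_cr·L_e²/(π²E) = 2.290×10^4 × 0.3125² / (π² × 1.01×10^11) = 2.243×10^-9 m⁴
I_req = 2.243×10^3 mm⁴
Solid square: I = a⁴/12  ⇒  a = (12I)^(1/4) = (12×2.243×10^3)^(1/4) = 12.8 mm

a ≈ 12.8 mm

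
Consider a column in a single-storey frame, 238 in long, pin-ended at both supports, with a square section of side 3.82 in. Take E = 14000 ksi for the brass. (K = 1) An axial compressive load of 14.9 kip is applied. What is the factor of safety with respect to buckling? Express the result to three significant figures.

I = a⁴/12 = 3.82⁴/12 = 17.74 in⁴
Effective length L_e = K·L = 1 × 238 = 238.0 in
P_cr = π²EI / L_e² = π² × 14000×10³ × 17.74 / 238.0² = 4.329×10^4 lb
Factor of safety n = P_cr / P = 43.286 / 14.9 = 2.91

n ≈ 2.91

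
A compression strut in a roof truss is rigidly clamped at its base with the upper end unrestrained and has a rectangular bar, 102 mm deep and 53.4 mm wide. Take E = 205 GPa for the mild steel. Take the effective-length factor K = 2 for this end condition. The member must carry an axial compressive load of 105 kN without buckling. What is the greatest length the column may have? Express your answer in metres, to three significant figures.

Buckling occurs about the weak axis: I_min = h·b³/12 with b = 53.4 mm (the shorter side).
I_min = 102×53.4³/12 = 1.294×10^6 mm⁴
I = 1.294×10^-6 m⁴
At the buckling limit P_cr = P = 1.050×10^5 N
From P_cr = π²EI/(K·L)²:  L = (1/K)·√(π²EI/P_cr) = (1/2)·√(π²×2.05×10^11×1.294×10^-6/1.050×10^5)
L = 2.50 m

L_max ≈ 2.50 m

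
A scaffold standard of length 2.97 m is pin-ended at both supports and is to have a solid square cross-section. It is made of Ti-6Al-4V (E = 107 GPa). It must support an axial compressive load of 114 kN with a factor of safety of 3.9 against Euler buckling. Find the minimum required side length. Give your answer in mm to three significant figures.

Required P_cr = n·P = 3.9 × 114 = 444.6 kN
L_e = K·L = 1 × 2.97 = 2.970 m
Required I = P_cr·L_e²/(π²E) = 4.446×10^5 × 2.970² / (π² × 1.07×10^11) = 3.714×10^-6 m⁴
I_req = 3.714×10^6 mm⁴
Solid square: I = a⁴/12  ⇒  a = (12I)^(1/4) = (12×3.714×10^6)^(1/4) = 81.7 mm

a ≈ 81.7 mm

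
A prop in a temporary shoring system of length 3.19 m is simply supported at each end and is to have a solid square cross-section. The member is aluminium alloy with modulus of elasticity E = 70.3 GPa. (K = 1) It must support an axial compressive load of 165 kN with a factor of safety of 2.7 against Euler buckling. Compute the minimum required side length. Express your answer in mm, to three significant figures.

a ≈ 94.1 mm

Required P_cr = n·P = 2.7 × 165 = 445.5 kN
L_e = K·L = 1 × 3.19 = 3.190 m
Required I = P_cr·L_e²/(π²E) = 4.455×10^5 × 3.190² / (π² × 7.03×10^10) = 6.534×10^-6 m⁴
I_req = 6.534×10^6 mm⁴
Solid square: I = a⁴/12  ⇒  a = (12I)^(1/4) = (12×6.534×10^6)^(1/4) = 94.1 mm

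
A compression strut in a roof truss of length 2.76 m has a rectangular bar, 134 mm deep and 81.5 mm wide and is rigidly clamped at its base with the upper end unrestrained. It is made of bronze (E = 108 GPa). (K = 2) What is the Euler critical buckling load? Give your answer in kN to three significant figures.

Buckling occurs about the weak axis: I_min = h·b³/12 with b = 81.5 mm (the shorter side).
I_min = 134×81.5³/12 = 6.045×10^6 mm⁴
I = 6.045×10^6 mm⁴ = 6.045×10^-6 m⁴
Effective length L_e = K·L = 2 × 2.76 = 5.520 m
P_cr = π²EI / L_e² = π² × 108×10⁹ × 6.045×10^-6 / 5.520² = 2.115×10^5 N

P_cr ≈ 211 kN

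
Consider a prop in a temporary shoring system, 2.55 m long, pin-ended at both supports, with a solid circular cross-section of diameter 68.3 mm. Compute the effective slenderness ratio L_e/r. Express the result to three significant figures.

λ ≈ 149

I = πd⁴/64 = π×68.3⁴/64 = 1.068×10^6 mm⁴
A = 3.664×10^3 mm²;  r_min = √(I/A) = √(1.068×10^6/3.664×10^3) = 17.08 mm
L_e = K·L = 1 × 2.55 m = 2.550 m = 2550.0 mm
λ = L_e / r_min = 2550.0 / 17.08 = 149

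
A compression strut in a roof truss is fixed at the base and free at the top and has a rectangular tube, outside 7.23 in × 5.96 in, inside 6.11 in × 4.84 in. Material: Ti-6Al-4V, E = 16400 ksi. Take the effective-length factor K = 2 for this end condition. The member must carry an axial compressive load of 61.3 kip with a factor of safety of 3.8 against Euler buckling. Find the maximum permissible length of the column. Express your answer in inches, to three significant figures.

L_max ≈ 110 in

Weak-axis I_min = (h_o·b_o³ − h_i·b_i³)/12 with b_o = 5.96, b_i = 4.840 in (shorter outer/inner sides).
I_min = (7.23×5.96³ − 6.110×4.840³)/12 = 69.83 in⁴
Required critical load P_cr = n·P = 3.8 × 61.3 = 232.9 kip = 2.329×10^5 lb
From P_cr = π²EI/(K·L)²:  L = (1/K)·√(π²EI/P_cr) = (1/2)·√(π²×1.64×10^7×69.83/2.329×10^5)
L = 110 in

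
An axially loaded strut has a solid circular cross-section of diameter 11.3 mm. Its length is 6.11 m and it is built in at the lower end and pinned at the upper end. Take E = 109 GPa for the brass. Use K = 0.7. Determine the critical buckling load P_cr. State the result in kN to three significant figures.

P_cr ≈ 0.0471 kN

I = πd⁴/64 = π×11.3⁴/64 = 800.4 mm⁴
I = 800.4 mm⁴ = 8.004×10^-10 m⁴
Effective length L_e = K·L = 0.7 × 6.11 = 4.277 m
P_cr = π²EI / L_e² = π² × 109×10⁹ × 8.004×10^-10 / 4.277² = 47.07 N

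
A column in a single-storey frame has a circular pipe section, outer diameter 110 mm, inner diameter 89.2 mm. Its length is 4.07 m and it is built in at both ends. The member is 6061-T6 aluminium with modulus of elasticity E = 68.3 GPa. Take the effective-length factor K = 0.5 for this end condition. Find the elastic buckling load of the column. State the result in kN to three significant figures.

P_cr ≈ 664 kN

d_o = 110 mm, d_i = 89.2 mm
I = π(d_o⁴ − d_i⁴)/64 = π(110⁴ − 89.20⁴)/64 = 4.079×10^6 mm⁴
I = 4.079×10^6 mm⁴ = 4.079×10^-6 m⁴
Effective length L_e = K·L = 0.5 × 4.07 = 2.035 m
P_cr = π²EI / L_e² = π² × 68.3×10⁹ × 4.079×10^-6 / 2.035² = 6.640×10^5 N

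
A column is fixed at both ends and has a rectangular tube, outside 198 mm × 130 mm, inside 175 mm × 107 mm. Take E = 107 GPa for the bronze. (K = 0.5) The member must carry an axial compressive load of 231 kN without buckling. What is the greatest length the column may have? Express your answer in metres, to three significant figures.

L_max ≈ 18.3 m

Weak-axis I_min = (h_o·b_o³ − h_i·b_i³)/12 with b_o = 130, b_i = 107.0 mm (shorter outer/inner sides).
I_min = (198×130³ − 175.0×107.0³)/12 = 1.839×10^7 mm⁴
I = 1.839×10^-5 m⁴
At the buckling limit P_cr = P = 2.310×10^5 N
From P_cr = π²EI/(K·L)²:  L = (1/K)·√(π²EI/P_cr) = (1/0.5)·√(π²×1.07×10^11×1.839×10^-5/2.310×10^5)
L = 18.3 m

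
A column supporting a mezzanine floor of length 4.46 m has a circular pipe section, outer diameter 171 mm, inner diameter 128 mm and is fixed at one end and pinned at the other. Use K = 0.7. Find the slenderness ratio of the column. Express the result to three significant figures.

d_o = 171 mm, d_i = 128 mm
I = π(d_o⁴ − d_i⁴)/64 = π(171⁴ − 128.0⁴)/64 = 2.879×10^7 mm⁴
A = 1.010×10^4 mm²;  r_min = √(I/A) = √(2.879×10^7/1.010×10^4) = 53.40 mm
L_e = K·L = 0.7 × 4.46 m = 3.122 m = 3122.0 mm
λ = L_e / r_min = 3122.0 / 53.40 = 58.5

λ ≈ 58.5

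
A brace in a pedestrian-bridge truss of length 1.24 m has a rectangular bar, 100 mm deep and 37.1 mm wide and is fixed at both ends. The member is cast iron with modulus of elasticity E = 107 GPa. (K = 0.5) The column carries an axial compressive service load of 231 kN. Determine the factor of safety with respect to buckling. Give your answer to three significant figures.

Buckling occurs about the weak axis: I_min = h·b³/12 with b = 37.1 mm (the shorter side).
I_min = 100×37.1³/12 = 4.255×10^5 mm⁴
I = 4.255×10^5 mm⁴ = 4.255×10^-7 m⁴
Effective length L_e = K·L = 0.5 × 1.24 = 0.6200 m
P_cr = π²EI / L_e² = π² × 107×10⁹ × 4.255×10^-7 / 0.6200² = 1.169×10^6 N
Factor of safety n = P_cr / P = 1169.1 / 231 = 5.06

n ≈ 5.06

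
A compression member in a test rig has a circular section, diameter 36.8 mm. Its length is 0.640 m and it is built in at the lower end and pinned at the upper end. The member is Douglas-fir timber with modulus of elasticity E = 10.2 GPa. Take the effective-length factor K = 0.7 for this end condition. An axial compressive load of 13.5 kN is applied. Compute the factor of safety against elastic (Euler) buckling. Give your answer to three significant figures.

I = πd⁴/64 = π×36.8⁴/64 = 9.002×10^4 mm⁴
I = 9.002×10^4 mm⁴ = 9.002×10^-8 m⁴
Effective length L_e = K·L = 0.7 × 0.640 = 0.4480 m
P_cr = π²EI / L_e² = π² × 10.2×10⁹ × 9.002×10^-8 / 0.4480² = 4.515×10^4 N
Factor of safety n = P_cr / P = 45.155 / 13.5 = 3.34

n ≈ 3.34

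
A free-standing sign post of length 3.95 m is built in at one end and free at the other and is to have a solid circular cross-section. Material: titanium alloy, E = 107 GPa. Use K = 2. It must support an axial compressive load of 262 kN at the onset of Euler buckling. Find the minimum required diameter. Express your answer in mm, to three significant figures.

L_e = K·L = 2 × 3.95 = 7.900 m
Required I = P_cr·L_e²/(π²E) = 2.620×10^5 × 7.900² / (π² × 1.07×10^11) = 1.548×10^-5 m⁴
I_req = 1.548×10^7 mm⁴
Solid circle: I = πd⁴/64  ⇒  d = (64I/π)^(1/4) = (64×1.548×10^7/π)^(1/4) = 133 mm

d ≈ 133 mm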